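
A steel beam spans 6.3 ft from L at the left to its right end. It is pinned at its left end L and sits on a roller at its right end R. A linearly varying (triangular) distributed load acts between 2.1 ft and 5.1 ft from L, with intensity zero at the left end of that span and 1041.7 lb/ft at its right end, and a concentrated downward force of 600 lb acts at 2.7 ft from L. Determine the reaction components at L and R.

Resultant of the triangular load: ½ × 1041.7 × 3 = 1562.55 lb, acting at 4.1 ft from L (one-third of the span from the peak).
Taking moments about L: R_y·6.3 − (½·1041.7·3)·4.1 − 600·2.7 = 0 → R_y = 8026.455/6.3 = 1274.04 ≈ 1274 lb.
ΣF_y = 0: L_y + 1274.04 − ½·1041.7·3 − 600 = 0 → L_y = 888.5 lb.
ΣF_x = 0: no horizontal applied forces, so L_x = 0.

L_x = 0, L_y = 888.5 lb, R_y = 1274 lb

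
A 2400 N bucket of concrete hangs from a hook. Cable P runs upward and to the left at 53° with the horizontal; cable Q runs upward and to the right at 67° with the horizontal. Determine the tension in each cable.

T_P = 1083 N, T_Q = 1668 N

ΣF_x = 0: −T_P·cos53° + T_Q·cos67° = 0 → T_Q = 1.54023·T_P.
ΣF_y = 0: T_P·sin53° + T_Q·sin67° = 2400.
Substitute: T_P·(0.798636 + 1.54023·0.920505) = 2400 → T_P = 1082.82 ≈ 1083 N.
Then T_Q = 1.54023 × 1082.82 = 1668 N.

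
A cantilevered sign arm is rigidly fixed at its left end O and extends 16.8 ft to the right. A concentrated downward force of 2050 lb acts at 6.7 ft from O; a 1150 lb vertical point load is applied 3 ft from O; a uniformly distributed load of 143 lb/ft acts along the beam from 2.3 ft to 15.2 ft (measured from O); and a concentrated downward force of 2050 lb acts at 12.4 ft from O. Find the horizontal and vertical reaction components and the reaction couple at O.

Resultant of the distributed load: 143 × 12.9 = 1844.7 lb at 8.75 ft from O.
ΣF_x = 0: O_x = 0.
ΣF_y = 0: O_y − 2050 − 1150 − 143·12.9 − 2050 = 0 → O_y = 7095 lb.
ΣM about O: M_O − 2050·6.7 − 1150·3 − (143·12.9)·8.75 − 2050·12.4 = 0 → M_O = 58750 lb·ft.

O_x = 0, O_y = 7095 lb, M_O = 58750 lb·ft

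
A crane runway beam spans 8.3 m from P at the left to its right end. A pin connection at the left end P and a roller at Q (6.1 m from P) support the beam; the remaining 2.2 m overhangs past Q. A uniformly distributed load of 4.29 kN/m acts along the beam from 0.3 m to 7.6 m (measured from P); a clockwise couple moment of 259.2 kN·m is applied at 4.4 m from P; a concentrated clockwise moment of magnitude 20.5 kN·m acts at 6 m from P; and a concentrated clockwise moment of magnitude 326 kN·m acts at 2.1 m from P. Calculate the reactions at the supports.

Resultant of the distributed load: 4.29 × 7.3 = 31.317 kN at 3.95 m from P.
Moments about P: Q_y·6.1 − (4.29·7.3)·3.95 − 259.2 − 20.5 − 326 = 0 → Q_y = 729.40215/6.1 = 119.574 ≈ 119.6 kN.
ΣF_y = 0: P_y + 119.574 − 4.29·7.3 = 0 → P_y = -88.26 kN.
ΣF_x = 0: no horizontal applied forces, so P_x = 0.

P_x = 0, P_y = -88.26 kN, Q_y = 119.6 kN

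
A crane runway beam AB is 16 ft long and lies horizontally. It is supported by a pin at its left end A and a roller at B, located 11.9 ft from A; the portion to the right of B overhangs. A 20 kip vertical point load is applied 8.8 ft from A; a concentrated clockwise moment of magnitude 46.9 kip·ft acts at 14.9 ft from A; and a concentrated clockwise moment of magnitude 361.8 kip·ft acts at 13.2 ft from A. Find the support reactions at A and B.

ΣM about A: B_y·11.9 − 20·8.8 − 46.9 − 361.8 = 0 → B_y = 584.7/11.9 = 49.1345 ≈ 49.13 kip.
ΣF_y = 0: A_y + 49.1345 − 20 = 0 → A_y = -29.13 kip.
ΣF_x = 0: no horizontal applied forces, so A_x = 0.

A_x = 0, A_y = -29.13 kip, B_y = 49.13 kip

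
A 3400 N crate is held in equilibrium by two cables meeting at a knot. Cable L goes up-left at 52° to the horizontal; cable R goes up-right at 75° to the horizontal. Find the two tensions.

ΣF_x = 0: −T_L·cos52° + T_R·cos75° = 0 → T_R = 2.37873·T_L.
ΣF_y = 0: T_L·sin52° + T_R·sin75° = 3400.
Substitute: T_L·(0.788011 + 2.37873·0.965926) = 3400 → T_L = 1101.86 ≈ 1102 N.
Then T_R = 2.37873 × 1101.86 = 2621 N.

T_L = 1102 N, T_R = 2621 N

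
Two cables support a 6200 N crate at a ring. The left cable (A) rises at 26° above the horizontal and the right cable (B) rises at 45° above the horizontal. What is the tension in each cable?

ΣF_x = 0: −T_A·cos26° + T_B·cos45° = 0 → T_B = 1.27109·T_A.
ΣF_y = 0: T_A·sin26° + T_B·sin45° = 6200.
Substitute: T_A·(0.438371 + 1.27109·0.707107) = 6200 → T_A = 4636.67 ≈ 4637 N.
Then T_B = 1.27109 × 4636.67 = 5894 N.

T_A = 4637 N, T_B = 5894 N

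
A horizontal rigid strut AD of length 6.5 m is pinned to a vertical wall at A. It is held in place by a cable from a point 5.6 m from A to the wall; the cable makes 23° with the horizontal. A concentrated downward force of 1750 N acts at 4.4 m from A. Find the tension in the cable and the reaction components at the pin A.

T = 3519 N, A_x = 3239 N, A_y = 375.0 N

ΣM about A: T·sin23°·5.6 − 1750·4.4 = 0 → T = 7700/(5.6·0.390731) = 3519.05 ≈ 3519 N.
ΣF_x = 0: A_x − T·cos23° = 0 → A_x = 3519.05 × 0.920505 = 3239 N.
ΣF_y = 0: A_y + T·sin23° − 1750 = 0 → A_y = 1750 − 3519.05 × 0.390731 = 375.0 N.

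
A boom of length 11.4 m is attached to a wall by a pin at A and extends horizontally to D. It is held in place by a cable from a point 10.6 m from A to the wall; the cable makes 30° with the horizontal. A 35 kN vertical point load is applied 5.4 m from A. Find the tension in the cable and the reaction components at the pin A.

T = 35.66 kN, A_x = 30.88 kN, A_y = 17.17 kN

ΣM about A: T·sin30°·10.6 − 35·5.4 = 0 → T = 189/(10.6·0.5) = 35.6604 ≈ 35.66 kN.
ΣF_x = 0: A_x − T·cos30° = 0 → A_x = 35.6604 × 0.866025 = 30.88 kN.
ΣF_y = 0: A_y + T·sin30° − 35 = 0 → A_y = 35 − 35.6604 × 0.5 = 17.17 kN.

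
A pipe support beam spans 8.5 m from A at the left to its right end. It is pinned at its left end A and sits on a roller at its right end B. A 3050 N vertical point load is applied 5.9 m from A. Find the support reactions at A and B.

Moments about A: B_y·8.5 − 3050·5.9 = 0 → B_y = 17995/8.5 = 2117.06 ≈ 2117 N.
ΣF_y = 0: A_y + 2117.06 − 3050 = 0 → A_y = 932.9 N.
ΣF_x = 0: no horizontal applied forces, so A_x = 0.

A_x = 0, A_y = 932.9 N, B_y = 2117 N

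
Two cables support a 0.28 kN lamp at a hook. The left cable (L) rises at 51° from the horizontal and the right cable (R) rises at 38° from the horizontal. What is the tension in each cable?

T_L = 0.2207 kN, T_R = 0.1762 kN

ΣF_x = 0: −T_L·cos51° + T_R·cos38° = 0 → T_R = 0.798619·T_L.
ΣF_y = 0: T_L·sin51° + T_R·sin38° = 0.28.
Substitute: T_L·(0.777146 + 0.798619·0.615661) = 0.28 → T_L = 0.220677 ≈ 0.2207 kN.
Then T_R = 0.798619 × 0.220677 = 0.1762 kN.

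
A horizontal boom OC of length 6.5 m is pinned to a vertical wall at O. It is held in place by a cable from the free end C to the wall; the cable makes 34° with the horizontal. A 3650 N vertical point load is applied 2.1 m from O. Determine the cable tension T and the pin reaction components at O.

T = 2109 N, O_x = 1748 N, O_y = 2471 N

ΣM about O: T·sin34°·6.5 − 3650·2.1 = 0 → T = 7665/(6.5·0.559193) = 2108.81 ≈ 2109 N.
ΣF_x = 0: O_x − T·cos34° = 0 → O_x = 2108.81 × 0.829038 = 1748 N.
ΣF_y = 0: O_y + T·sin34° − 3650 = 0 → O_y = 3650 − 2108.81 × 0.559193 = 2471 N.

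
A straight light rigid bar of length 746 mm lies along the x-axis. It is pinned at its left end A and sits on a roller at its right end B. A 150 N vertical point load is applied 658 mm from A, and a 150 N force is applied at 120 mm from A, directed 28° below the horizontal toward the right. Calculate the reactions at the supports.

Moments about A: B_y·746 − 150·658 − 150·sin28°·120 = 0 → B_y = 107150/746 = 143.633 ≈ 143.6 N.
ΣF_y = 0: A_y + 143.633 − 150 − 150·sin28° = 0 → A_y = 76.79 N.
ΣF_x = 0: A_x + 150·cos28° = 0 → A_x = -132.4 N.

A_x = -132.4 N, A_y = 76.79 N, B_y = 143.6 N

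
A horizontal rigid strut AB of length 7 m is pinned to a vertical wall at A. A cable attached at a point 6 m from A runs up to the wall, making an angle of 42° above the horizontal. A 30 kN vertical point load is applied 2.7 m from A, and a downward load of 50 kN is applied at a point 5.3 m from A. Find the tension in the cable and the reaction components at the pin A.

ΣM about A: T·sin42°·6 − 30·2.7 − 50·5.3 = 0 → T = 346/(6·0.669131) = 86.1814 ≈ 86.18 kN.
ΣF_x = 0: A_x − T·cos42° = 0 → A_x = 86.1814 × 0.743145 = 64.05 kN.
ΣF_y = 0: A_y + T·sin42° − 30 − 50 = 0 → A_y = 80 − 86.1814 × 0.669131 = 22.33 kN.

T = 86.18 kN, A_x = 64.05 kN, A_y = 22.33 kN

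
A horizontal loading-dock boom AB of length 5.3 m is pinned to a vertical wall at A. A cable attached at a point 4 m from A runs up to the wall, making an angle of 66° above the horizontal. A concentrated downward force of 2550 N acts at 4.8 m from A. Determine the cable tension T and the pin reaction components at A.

ΣM about A: T·sin66°·4 − 2550·4.8 = 0 → T = 12240/(4·0.913545) = 3349.59 ≈ 3350 N.
ΣF_x = 0: A_x − T·cos66° = 0 → A_x = 3349.59 × 0.406737 = 1362 N.
ΣF_y = 0: A_y + T·sin66° − 2550 = 0 → A_y = 2550 − 3349.59 × 0.913545 = -510.0 N.

T = 3350 N, A_x = 1362 N, A_y = -510.0 N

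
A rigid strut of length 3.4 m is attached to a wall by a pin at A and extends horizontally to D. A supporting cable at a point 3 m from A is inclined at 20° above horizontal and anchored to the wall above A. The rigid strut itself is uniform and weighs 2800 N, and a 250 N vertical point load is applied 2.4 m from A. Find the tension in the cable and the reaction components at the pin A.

ΣM about A: T·sin20°·3 − 2800·1.7 − 250·2.4 = 0 → T = 5360/(3·0.34202) = 5223.87 ≈ 5224 N.
ΣF_x = 0: A_x − T·cos20° = 0 → A_x = 5223.87 × 0.939693 = 4909 N.
ΣF_y = 0: A_y + T·sin20° − 2800 − 250 = 0 → A_y = 3050 − 5223.87 × 0.34202 = 1263 N.

T = 5224 N, A_x = 4909 N, A_y = 1263 N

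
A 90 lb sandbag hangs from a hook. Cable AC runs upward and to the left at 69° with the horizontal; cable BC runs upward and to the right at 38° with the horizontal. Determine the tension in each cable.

ΣF_x = 0: −T_AC·cos69° + T_BC·cos38° = 0 → T_BC = 0.454775·T_AC.
ΣF_y = 0: T_AC·sin69° + T_BC·sin38° = 90.
Substitute: T_AC·(0.93358 + 0.454775·0.615661) = 90 → T_AC = 74.1615 ≈ 74.16 lb.
Then T_BC = 0.454775 × 74.1615 = 33.73 lb.

T_AC = 74.16 lb, T_BC = 33.73 lb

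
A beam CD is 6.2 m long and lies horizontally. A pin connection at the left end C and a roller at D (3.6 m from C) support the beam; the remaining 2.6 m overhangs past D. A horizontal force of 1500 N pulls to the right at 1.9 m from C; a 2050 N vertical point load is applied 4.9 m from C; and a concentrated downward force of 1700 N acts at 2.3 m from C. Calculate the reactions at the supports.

Taking moments about C: D_y·3.6 − 2050·4.9 − 1700·2.3 = 0 → D_y = 13955/3.6 = 3876.39 ≈ 3876 N.
ΣF_y = 0: C_y + 3876.39 − 2050 − 1700 = 0 → C_y = -126.4 N.
ΣF_x = 0: C_x + 1500 = 0 → C_x = -1500 N.

C_x = -1500 N, C_y = -126.4 N, D_y = 3876 N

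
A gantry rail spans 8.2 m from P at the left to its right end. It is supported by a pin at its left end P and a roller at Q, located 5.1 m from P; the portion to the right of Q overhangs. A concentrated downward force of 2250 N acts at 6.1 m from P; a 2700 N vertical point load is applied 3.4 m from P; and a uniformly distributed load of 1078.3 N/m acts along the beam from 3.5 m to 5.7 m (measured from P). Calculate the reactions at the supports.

Resultant of the distributed load: 1078.3 × 2.2 = 2372.26 N at 4.6 m from P.
ΣM about P: Q_y·5.1 − 2250·6.1 − 2700·3.4 − (1078.3·2.2)·4.6 = 0 → Q_y = 33817.396/5.1 = 6630.86 ≈ 6631 N.
ΣF_y = 0: P_y + 6630.86 − 2250 − 2700 − 1078.3·2.2 = 0 → P_y = 691.4 N.
ΣF_x = 0: no horizontal applied forces, so P_x = 0.

P_x = 0, P_y = 691.4 N, Q_y = 6631 N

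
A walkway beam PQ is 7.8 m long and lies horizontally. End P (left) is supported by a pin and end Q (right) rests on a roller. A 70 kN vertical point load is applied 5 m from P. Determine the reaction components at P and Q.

Taking moments about P: Q_y·7.8 − 70·5 = 0 → Q_y = 350/7.8 = 44.8718 ≈ 44.87 kN.
ΣF_y = 0: P_y + 44.8718 − 70 = 0 → P_y = 25.13 kN.
ΣF_x = 0: no horizontal applied forces, so P_x = 0.

P_x = 0, P_y = 25.13 kN, Q_y = 44.87 kN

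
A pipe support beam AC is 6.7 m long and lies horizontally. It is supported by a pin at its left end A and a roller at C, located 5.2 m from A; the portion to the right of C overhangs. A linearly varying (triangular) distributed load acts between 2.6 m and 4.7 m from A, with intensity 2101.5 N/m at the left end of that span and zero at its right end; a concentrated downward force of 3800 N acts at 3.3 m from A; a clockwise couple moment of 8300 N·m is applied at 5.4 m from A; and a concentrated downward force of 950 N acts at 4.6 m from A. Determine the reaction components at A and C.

A_x = 0, A_y = 708.2 N, C_y = 6248 N

Resultant of the triangular load: ½ × 2101.5 × 2.1 = 2206.575 N, acting at 3.3 m from A (one-third of the span from the peak).
Taking moments about A: C_y·5.2 − (½·2101.5·2.1)·3.3 − 3800·3.3 − 8300 − 950·4.6 = 0 → C_y = 32491.6975/5.2 = 6248.4 ≈ 6248 N.
ΣF_y = 0: A_y + 6248.4 − ½·2101.5·2.1 − 3800 − 950 = 0 → A_y = 708.2 N.
ΣF_x = 0: no horizontal applied forces, so A_x = 0.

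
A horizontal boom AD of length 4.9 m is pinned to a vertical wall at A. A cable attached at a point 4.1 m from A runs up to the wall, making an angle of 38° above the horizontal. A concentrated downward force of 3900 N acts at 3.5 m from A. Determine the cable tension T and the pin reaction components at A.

T = 5408 N, A_x = 4261 N, A_y = 570.7 N

ΣM about A: T·sin38°·4.1 − 3900·3.5 = 0 → T = 13650/(4.1·0.615661) = 5407.63 ≈ 5408 N.
ΣF_x = 0: A_x − T·cos38° = 0 → A_x = 5407.63 × 0.788011 = 4261 N.
ΣF_y = 0: A_y + T·sin38° − 3900 = 0 → A_y = 3900 − 5407.63 × 0.615661 = 570.7 N.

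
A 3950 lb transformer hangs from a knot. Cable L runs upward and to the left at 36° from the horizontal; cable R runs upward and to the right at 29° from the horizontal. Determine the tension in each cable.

ΣF_x = 0: −T_L·cos36° + T_R·cos29° = 0 → T_R = 0.924993·T_L.
ΣF_y = 0: T_L·sin36° + T_R·sin29° = 3950.
Substitute: T_L·(0.587785 + 0.924993·0.48481) = 3950 → T_L = 3811.89 ≈ 3812 lb.
Then T_R = 0.924993 × 3811.89 = 3526 lb.

T_L = 3812 lb, T_R = 3526 lb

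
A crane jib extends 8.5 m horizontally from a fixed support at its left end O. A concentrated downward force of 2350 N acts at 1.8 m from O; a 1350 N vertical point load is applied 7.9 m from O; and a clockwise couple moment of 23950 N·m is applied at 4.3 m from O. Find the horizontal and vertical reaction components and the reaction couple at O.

ΣF_x = 0: O_x = 0.
ΣF_y = 0: O_y − 2350 − 1350 = 0 → O_y = 3700 N.
ΣM about O: M_O − 2350·1.8 − 1350·7.9 − 23950 = 0 → M_O = 38840 N·m.

O_x = 0, O_y = 3700 N, M_O = 38840 N·m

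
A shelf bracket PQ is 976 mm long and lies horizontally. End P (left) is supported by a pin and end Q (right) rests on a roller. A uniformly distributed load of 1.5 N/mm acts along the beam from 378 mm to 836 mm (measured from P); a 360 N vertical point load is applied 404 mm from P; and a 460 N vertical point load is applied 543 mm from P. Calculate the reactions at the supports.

Resultant of the distributed load: 1.5 × 458 = 687 N at 607 mm from P.
Taking moments about P: Q_y·976 − (1.5·458)·607 − 360·404 − 460·543 = 0 → Q_y = 812229/976 = 832.202 ≈ 832.2 N.
ΣF_y = 0: P_y + 832.202 − 1.5·458 − 360 − 460 = 0 → P_y = 674.8 N.
ΣF_x = 0: no horizontal applied forces, so P_x = 0.

P_x = 0, P_y = 674.8 N, Q_y = 832.2 N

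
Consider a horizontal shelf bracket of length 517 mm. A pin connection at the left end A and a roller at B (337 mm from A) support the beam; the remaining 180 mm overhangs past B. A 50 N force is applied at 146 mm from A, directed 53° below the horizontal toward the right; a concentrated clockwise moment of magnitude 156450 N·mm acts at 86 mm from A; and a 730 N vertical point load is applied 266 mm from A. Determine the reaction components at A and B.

ΣM about A: B_y·337 − 50·sin53°·146 − 156450 − 730·266 = 0 → B_y = 356460/337 = 1057.74 ≈ 1058 N.
ΣF_y = 0: A_y + 1057.74 − 50·sin53° − 730 = 0 → A_y = -287.8 N.
ΣF_x = 0: A_x + 50·cos53° = 0 → A_x = -30.09 N.

A_x = -30.09 N, A_y = -287.8 N, B_y = 1058 N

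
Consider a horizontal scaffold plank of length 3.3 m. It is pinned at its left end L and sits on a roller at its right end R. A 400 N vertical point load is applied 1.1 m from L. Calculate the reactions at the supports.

L_x = 0, L_y = 266.7 N, R_y = 133.3 N

Taking moments about L: R_y·3.3 − 400·1.1 = 0 → R_y = 440/3.3 = 133.333 ≈ 133.3 N.
ΣF_y = 0: L_y + 133.333 − 400 = 0 → L_y = 266.7 N.
ΣF_x = 0: no horizontal applied forces, so L_x = 0.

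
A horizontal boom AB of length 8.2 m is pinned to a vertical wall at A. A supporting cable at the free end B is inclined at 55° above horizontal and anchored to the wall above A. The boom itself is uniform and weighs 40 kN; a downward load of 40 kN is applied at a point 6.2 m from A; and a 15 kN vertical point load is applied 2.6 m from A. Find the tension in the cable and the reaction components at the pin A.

ΣM about A: T·sin55°·8.2 − 40·4.1 − 40·6.2 − 15·2.6 = 0 → T = 451/(8.2·0.819152) = 67.1426 ≈ 67.14 kN.
ΣF_x = 0: A_x − T·cos55° = 0 → A_x = 67.1426 × 0.573576 = 38.51 kN.
ΣF_y = 0: A_y + T·sin55° − 40 − 40 − 15 = 0 → A_y = 95 − 67.1426 × 0.819152 = 40.00 kN.

T = 67.14 kN, A_x = 38.51 kN, A_y = 40.00 kN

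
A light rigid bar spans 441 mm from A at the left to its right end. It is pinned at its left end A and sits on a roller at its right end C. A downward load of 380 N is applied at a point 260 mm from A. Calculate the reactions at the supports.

Moments about A: C_y·441 − 380·260 = 0 → C_y = 98800/441 = 224.036 ≈ 224.0 N.
ΣF_y = 0: A_y + 224.036 − 380 = 0 → A_y = 156.0 N.
ΣF_x = 0: no horizontal applied forces, so A_x = 0.

A_x = 0, A_y = 156.0 N, C_y = 224.0 N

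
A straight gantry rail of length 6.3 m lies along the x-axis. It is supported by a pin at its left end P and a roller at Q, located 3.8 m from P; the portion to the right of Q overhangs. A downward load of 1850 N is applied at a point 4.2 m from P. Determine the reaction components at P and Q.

P_x = 0, P_y = -194.7 N, Q_y = 2045 N

ΣM about P: Q_y·3.8 − 1850·4.2 = 0 → Q_y = 7770/3.8 = 2044.74 ≈ 2045 N.
ΣF_y = 0: P_y + 2044.74 − 1850 = 0 → P_y = -194.7 N.
ΣF_x = 0: no horizontal applied forces, so P_x = 0.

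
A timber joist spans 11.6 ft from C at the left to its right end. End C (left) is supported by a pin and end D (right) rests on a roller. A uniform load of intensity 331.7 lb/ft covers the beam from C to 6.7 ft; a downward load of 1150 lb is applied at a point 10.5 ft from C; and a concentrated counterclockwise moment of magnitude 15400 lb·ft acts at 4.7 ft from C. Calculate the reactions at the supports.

Resultant of the distributed load: 331.7 × 6.7 = 2222.39 lb at 3.35 ft from C.
Taking moments about C: D_y·11.6 − (331.7·6.7)·3.35 − 1150·10.5 + 15400 = 0 → D_y = 4120.0065/11.6 = 355.173 ≈ 355.2 lb.
ΣF_y = 0: C_y + 355.173 − 331.7·6.7 − 1150 = 0 → C_y = 3017 lb.
ΣF_x = 0: no horizontal applied forces, so C_x = 0.

C_x = 0, C_y = 3017 lb, D_y = 355.2 lb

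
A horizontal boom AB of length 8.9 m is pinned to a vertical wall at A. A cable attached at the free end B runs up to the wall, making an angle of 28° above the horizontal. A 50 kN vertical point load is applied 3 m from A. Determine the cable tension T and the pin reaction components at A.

T = 35.90 kN, A_x = 31.70 kN, A_y = 33.15 kN

ΣM about A: T·sin28°·8.9 − 50·3 = 0 → T = 150/(8.9·0.469472) = 35.8998 ≈ 35.90 kN.
ΣF_x = 0: A_x − T·cos28° = 0 → A_x = 35.8998 × 0.882948 = 31.70 kN.
ΣF_y = 0: A_y + T·sin28° − 50 = 0 → A_y = 50 − 35.8998 × 0.469472 = 33.15 kN.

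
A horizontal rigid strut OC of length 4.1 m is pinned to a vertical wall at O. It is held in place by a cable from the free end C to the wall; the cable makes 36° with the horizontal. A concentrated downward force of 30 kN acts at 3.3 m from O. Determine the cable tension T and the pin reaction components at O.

ΣM about O: T·sin36°·4.1 − 30·3.3 = 0 → T = 99/(4.1·0.587785) = 41.0802 ≈ 41.08 kN.
ΣF_x = 0: O_x − T·cos36° = 0 → O_x = 41.0802 × 0.809017 = 33.23 kN.
ΣF_y = 0: O_y + T·sin36° − 30 = 0 → O_y = 30 − 41.0802 × 0.587785 = 5.854 kN.

T = 41.08 kN, O_x = 33.23 kN, O_y = 5.854 kN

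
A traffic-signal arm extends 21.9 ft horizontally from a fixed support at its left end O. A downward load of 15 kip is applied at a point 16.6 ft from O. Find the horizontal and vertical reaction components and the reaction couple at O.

ΣF_x = 0: O_x = 0.
ΣF_y = 0: O_y − 15 = 0 → O_y = 15.00 kip.
ΣM about O: M_O − 15·16.6 = 0 → M_O = 249.0 kip·ft.

O_x = 0, O_y = 15.00 kip, M_O = 249.0 kip·ft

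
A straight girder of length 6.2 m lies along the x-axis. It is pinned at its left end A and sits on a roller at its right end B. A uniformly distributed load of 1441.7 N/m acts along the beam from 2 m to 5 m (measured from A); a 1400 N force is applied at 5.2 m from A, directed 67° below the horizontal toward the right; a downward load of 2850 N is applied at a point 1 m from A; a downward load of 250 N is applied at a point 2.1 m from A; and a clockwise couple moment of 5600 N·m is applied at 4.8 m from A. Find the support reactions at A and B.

A_x = -547.0 N, A_y = 3744 N, B_y = 4970 N

Resultant of the distributed load: 1441.7 × 3 = 4325.1 N at 3.5 m from A.
Taking moments about A: B_y·6.2 − (1441.7·3)·3.5 − 1400·sin67°·5.2 − 2850·1 − 250·2.1 − 5600 = 0 → B_y = 30814.1/6.2 = 4970.02 ≈ 4970 N.
ΣF_y = 0: A_y + 4970.02 − 1441.7·3 − 1400·sin67° − 2850 − 250 = 0 → A_y = 3744 N.
ΣF_x = 0: A_x + 1400·cos67° = 0 → A_x = -547.0 N.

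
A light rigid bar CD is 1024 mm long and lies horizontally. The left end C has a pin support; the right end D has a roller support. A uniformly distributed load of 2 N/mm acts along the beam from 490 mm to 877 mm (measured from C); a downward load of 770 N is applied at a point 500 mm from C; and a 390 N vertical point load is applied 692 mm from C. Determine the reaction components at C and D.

Resultant of the distributed load: 2 × 387 = 774 N at 683.5 mm from C.
Taking moments about C: D_y·1024 − (2·387)·683.5 − 770·500 − 390·692 = 0 → D_y = 1183909/1024 = 1156.16 ≈ 1156 N.
ΣF_y = 0: C_y + 1156.16 − 2·387 − 770 − 390 = 0 → C_y = 777.8 N.
ΣF_x = 0: no horizontal applied forces, so C_x = 0.

C_x = 0, C_y = 777.8 N, D_y = 1156 N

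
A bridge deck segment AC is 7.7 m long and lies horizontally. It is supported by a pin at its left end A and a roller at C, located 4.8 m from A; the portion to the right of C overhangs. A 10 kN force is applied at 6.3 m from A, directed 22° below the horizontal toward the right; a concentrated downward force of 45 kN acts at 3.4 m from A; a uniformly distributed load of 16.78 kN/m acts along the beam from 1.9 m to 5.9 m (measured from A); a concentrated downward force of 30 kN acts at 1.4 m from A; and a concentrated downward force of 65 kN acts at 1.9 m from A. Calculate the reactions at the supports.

A_x = -9.272 kN, A_y = 85.06 kN, C_y = 125.8 kN

Resultant of the distributed load: 16.78 × 4 = 67.12 kN at 3.9 m from A.
Moments about A: C_y·4.8 − 10·sin22°·6.3 − 45·3.4 − (16.78·4)·3.9 − 30·1.4 − 65·1.9 = 0 → C_y = 603.868/4.8 = 125.806 ≈ 125.8 kN.
ΣF_y = 0: A_y + 125.806 − 10·sin22° − 45 − 16.78·4 − 30 − 65 = 0 → A_y = 85.06 kN.
ΣF_x = 0: A_x + 10·cos22° = 0 → A_x = -9.272 kN.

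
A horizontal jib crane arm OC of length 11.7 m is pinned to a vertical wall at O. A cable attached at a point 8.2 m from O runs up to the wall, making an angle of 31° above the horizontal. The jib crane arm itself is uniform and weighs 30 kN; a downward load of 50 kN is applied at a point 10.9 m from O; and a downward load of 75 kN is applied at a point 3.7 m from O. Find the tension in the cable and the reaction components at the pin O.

T = 236.3 kN, O_x = 202.6 kN, O_y = 33.29 kN

ΣM about O: T·sin31°·8.2 − 30·5.85 − 50·10.9 − 75·3.7 = 0 → T = 998/(8.2·0.515038) = 236.307 ≈ 236.3 kN.
ΣF_x = 0: O_x − T·cos31° = 0 → O_x = 236.307 × 0.857167 = 202.6 kN.
ΣF_y = 0: O_y + T·sin31° − 30 − 50 − 75 = 0 → O_y = 155 − 236.307 × 0.515038 = 33.29 kN.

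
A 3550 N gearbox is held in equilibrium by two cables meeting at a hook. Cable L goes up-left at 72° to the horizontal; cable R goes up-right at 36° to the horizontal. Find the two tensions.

T_L = 3020 N, T_R = 1153 N

ΣF_x = 0: −T_L·cos72° + T_R·cos36° = 0 → T_R = 0.381966·T_L.
ΣF_y = 0: T_L·sin72° + T_R·sin36° = 3550.
Substitute: T_L·(0.951057 + 0.381966·0.587785) = 3550 → T_L = 3019.81 ≈ 3020 N.
Then T_R = 0.381966 × 3019.81 = 1153 N.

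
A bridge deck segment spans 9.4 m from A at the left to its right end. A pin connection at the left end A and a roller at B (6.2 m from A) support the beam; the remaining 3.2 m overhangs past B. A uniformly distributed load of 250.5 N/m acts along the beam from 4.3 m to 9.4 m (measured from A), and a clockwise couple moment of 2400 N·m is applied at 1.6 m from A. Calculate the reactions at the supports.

A_x = 0, A_y = -521.0 N, B_y = 1799 N

Resultant of the distributed load: 250.5 × 5.1 = 1277.55 N at 6.85 m from A.
Moments about A: B_y·6.2 − (250.5·5.1)·6.85 − 2400 = 0 → B_y = 11151.2175/6.2 = 1798.58 ≈ 1799 N.
ΣF_y = 0: A_y + 1798.58 − 250.5·5.1 = 0 → A_y = -521.0 N.
ΣF_x = 0: no horizontal applied forces, so A_x = 0.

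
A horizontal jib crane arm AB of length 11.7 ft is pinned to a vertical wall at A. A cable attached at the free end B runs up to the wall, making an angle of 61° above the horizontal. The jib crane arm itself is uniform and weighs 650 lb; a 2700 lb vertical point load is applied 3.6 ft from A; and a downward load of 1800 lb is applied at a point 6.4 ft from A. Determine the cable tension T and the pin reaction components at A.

T = 2447 lb, A_x = 1186 lb, A_y = 3010 lb

ΣM about A: T·sin61°·11.7 − 650·5.85 − 2700·3.6 − 1800·6.4 = 0 → T = 25042.5/(11.7·0.87462) = 2447.22 ≈ 2447 lb.
ΣF_x = 0: A_x − T·cos61° = 0 → A_x = 2447.22 × 0.48481 = 1186 lb.
ΣF_y = 0: A_y + T·sin61° − 650 − 2700 − 1800 = 0 → A_y = 5150 − 2447.22 × 0.87462 = 3010 lb.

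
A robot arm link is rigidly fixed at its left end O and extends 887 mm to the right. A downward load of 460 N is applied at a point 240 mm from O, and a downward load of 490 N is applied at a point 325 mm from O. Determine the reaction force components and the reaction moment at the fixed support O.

O_x = 0, O_y = 950.0 N, M_O = 269600 N·mm

ΣF_x = 0: O_x = 0.
ΣF_y = 0: O_y − 460 − 490 = 0 → O_y = 950.0 N.
ΣM about O: M_O − 460·240 − 490·325 = 0 → M_O = 269600 N·mm.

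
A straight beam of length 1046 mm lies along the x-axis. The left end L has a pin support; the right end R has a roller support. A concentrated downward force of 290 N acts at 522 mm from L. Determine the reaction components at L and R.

Moments about L: R_y·1046 − 290·522 = 0 → R_y = 151380/1046 = 144.723 ≈ 144.7 N.
ΣF_y = 0: L_y + 144.723 − 290 = 0 → L_y = 145.3 N.
ΣF_x = 0: no horizontal applied forces, so L_x = 0.

L_x = 0, L_y = 145.3 N, R_y = 144.7 N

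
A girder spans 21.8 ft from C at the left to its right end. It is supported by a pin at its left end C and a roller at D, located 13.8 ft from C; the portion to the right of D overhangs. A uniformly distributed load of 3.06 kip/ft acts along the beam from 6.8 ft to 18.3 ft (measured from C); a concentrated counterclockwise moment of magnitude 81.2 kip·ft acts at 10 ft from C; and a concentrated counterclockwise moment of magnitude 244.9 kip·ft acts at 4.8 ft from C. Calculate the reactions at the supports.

Resultant of the distributed load: 3.06 × 11.5 = 35.19 kip at 12.55 ft from C.
Taking moments about C: D_y·13.8 − (3.06·11.5)·12.55 + 81.2 + 244.9 = 0 → D_y = 115.5345/13.8 = 8.37207 ≈ 8.372 kip.
ΣF_y = 0: C_y + 8.37207 − 3.06·11.5 = 0 → C_y = 26.82 kip.
ΣF_x = 0: no horizontal applied forces, so C_x = 0.

C_x = 0, C_y = 26.82 kip, D_y = 8.372 kip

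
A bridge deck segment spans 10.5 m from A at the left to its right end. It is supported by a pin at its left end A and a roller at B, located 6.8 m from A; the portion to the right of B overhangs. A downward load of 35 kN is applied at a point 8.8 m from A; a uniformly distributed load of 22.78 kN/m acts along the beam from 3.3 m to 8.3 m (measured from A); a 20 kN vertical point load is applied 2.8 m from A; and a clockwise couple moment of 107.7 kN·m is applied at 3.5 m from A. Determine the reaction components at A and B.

A_x = 0, A_y = 2.382 kN, B_y = 166.5 kN

Resultant of the distributed load: 22.78 × 5 = 113.9 kN at 5.8 m from A.
Moments about A: B_y·6.8 − 35·8.8 − (22.78·5)·5.8 − 20·2.8 − 107.7 = 0 → B_y = 1132.32/6.8 = 166.518 ≈ 166.5 kN.
ΣF_y = 0: A_y + 166.518 − 35 − 22.78·5 − 20 = 0 → A_y = 2.382 kN.
ΣF_x = 0: no horizontal applied forces, so A_x = 0.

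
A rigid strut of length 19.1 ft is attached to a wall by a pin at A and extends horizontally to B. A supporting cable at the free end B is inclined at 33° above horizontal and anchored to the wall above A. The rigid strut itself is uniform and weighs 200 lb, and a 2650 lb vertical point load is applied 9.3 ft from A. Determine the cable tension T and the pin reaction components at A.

ΣM about A: T·sin33°·19.1 − 200·9.55 − 2650·9.3 = 0 → T = 26555/(19.1·0.544639) = 2552.73 ≈ 2553 lb.
ΣF_x = 0: A_x − T·cos33° = 0 → A_x = 2552.73 × 0.838671 = 2141 lb.
ΣF_y = 0: A_y + T·sin33° − 200 − 2650 = 0 → A_y = 2850 − 2552.73 × 0.544639 = 1460 lb.

T = 2553 lb, A_x = 2141 lb, A_y = 1460 lb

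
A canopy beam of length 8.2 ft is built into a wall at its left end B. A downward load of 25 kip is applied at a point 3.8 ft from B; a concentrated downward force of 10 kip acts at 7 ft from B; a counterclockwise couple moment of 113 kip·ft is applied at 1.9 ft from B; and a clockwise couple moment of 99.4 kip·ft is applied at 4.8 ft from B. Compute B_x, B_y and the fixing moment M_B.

ΣF_x = 0: B_x = 0.
ΣF_y = 0: B_y − 25 − 10 = 0 → B_y = 35.00 kip.
ΣM about B: M_B − 25·3.8 − 10·7 + 113 − 99.4 = 0 → M_B = 151.4 kip·ft.

B_x = 0, B_y = 35.00 kip, M_B = 151.4 kip·ft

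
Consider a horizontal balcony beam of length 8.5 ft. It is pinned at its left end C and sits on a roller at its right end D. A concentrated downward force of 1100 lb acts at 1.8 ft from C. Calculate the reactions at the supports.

C_x = 0, C_y = 867.1 lb, D_y = 232.9 lb

Taking moments about C: D_y·8.5 − 1100·1.8 = 0 → D_y = 1980/8.5 = 232.941 ≈ 232.9 lb.
ΣF_y = 0: C_y + 232.941 − 1100 = 0 → C_y = 867.1 lb.
ΣF_x = 0: no horizontal applied forces, so C_x = 0.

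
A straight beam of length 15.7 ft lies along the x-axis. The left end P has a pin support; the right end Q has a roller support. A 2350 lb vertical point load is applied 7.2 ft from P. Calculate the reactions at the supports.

ΣM about P: Q_y·15.7 − 2350·7.2 = 0 → Q_y = 16920/15.7 = 1077.71 ≈ 1078 lb.
ΣF_y = 0: P_y + 1077.71 − 2350 = 0 → P_y = 1272 lb.
ΣF_x = 0: no horizontal applied forces, so P_x = 0.

P_x = 0, P_y = 1272 lb, Q_y = 1078 lb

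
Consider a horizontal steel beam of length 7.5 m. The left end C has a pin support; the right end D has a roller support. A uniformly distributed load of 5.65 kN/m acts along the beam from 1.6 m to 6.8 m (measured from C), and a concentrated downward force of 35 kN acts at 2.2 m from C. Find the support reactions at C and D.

C_x = 0, C_y = 37.66 kN, D_y = 26.72 kN

Resultant of the distributed load: 5.65 × 5.2 = 29.38 kN at 4.2 m from C.
ΣM about C: D_y·7.5 − (5.65·5.2)·4.2 − 35·2.2 = 0 → D_y = 200.396/7.5 = 26.7195 ≈ 26.72 kN.
ΣF_y = 0: C_y + 26.7195 − 5.65·5.2 − 35 = 0 → C_y = 37.66 kN.
ΣF_x = 0: no horizontal applied forces, so C_x = 0.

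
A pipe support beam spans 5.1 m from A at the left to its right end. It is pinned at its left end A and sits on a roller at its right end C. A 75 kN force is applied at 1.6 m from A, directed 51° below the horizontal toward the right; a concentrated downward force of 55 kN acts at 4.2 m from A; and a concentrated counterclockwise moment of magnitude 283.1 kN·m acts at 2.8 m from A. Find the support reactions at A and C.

ΣM about A: C_y·5.1 − 75·sin51°·1.6 − 55·4.2 + 283.1 = 0 → C_y = 41.1575/5.1 = 8.0701 ≈ 8.070 kN.
ΣF_y = 0: A_y + 8.0701 − 75·sin51° − 55 = 0 → A_y = 105.2 kN.
ΣF_x = 0: A_x + 75·cos51° = 0 → A_x = -47.20 kN.

A_x = -47.20 kN, A_y = 105.2 kN, C_y = 8.070 kN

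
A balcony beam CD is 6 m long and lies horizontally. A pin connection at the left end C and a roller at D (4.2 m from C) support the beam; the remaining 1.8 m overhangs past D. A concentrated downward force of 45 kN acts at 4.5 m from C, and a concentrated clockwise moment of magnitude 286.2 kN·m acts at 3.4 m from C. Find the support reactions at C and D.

Taking moments about C: D_y·4.2 − 45·4.5 − 286.2 = 0 → D_y = 488.7/4.2 = 116.357 ≈ 116.4 kN.
ΣF_y = 0: C_y + 116.357 − 45 = 0 → C_y = -71.36 kN.
ΣF_x = 0: no horizontal applied forces, so C_x = 0.

C_x = 0, C_y = -71.36 kN, D_y = 116.4 kN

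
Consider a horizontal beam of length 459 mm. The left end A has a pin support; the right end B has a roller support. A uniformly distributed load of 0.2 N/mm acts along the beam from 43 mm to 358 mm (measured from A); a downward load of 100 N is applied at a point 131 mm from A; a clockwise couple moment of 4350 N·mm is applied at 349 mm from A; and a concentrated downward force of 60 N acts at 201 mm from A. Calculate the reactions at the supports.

A_x = 0, A_y = 131.2 N, B_y = 91.81 N

Resultant of the distributed load: 0.2 × 315 = 63 N at 200.5 mm from A.
Taking moments about A: B_y·459 − (0.2·315)·200.5 − 100·131 − 4350 − 60·201 = 0 → B_y = 42141.5/459 = 91.8115 ≈ 91.81 N.
ΣF_y = 0: A_y + 91.8115 − 0.2·315 − 100 − 60 = 0 → A_y = 131.2 N.
ΣF_x = 0: no horizontal applied forces, so A_x = 0.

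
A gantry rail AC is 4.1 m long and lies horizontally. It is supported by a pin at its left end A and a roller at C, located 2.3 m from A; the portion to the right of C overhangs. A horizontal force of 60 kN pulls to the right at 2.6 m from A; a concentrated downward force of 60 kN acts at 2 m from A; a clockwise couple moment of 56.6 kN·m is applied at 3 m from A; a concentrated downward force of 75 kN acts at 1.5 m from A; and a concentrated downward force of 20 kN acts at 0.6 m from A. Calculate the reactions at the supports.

ΣM about A: C_y·2.3 − 60·2 − 56.6 − 75·1.5 − 20·0.6 = 0 → C_y = 301.1/2.3 = 130.913 ≈ 130.9 kN.
ΣF_y = 0: A_y + 130.913 − 60 − 75 − 20 = 0 → A_y = 24.09 kN.
ΣF_x = 0: A_x + 60 = 0 → A_x = -60.00 kN.

A_x = -60.00 kN, A_y = 24.09 kN, C_y = 130.9 kN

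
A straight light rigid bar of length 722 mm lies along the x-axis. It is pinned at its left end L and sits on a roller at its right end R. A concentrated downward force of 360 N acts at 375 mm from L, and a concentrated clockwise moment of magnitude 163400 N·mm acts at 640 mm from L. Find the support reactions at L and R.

Taking moments about L: R_y·722 − 360·375 − 163400 = 0 → R_y = 298400/722 = 413.296 ≈ 413.3 N.
ΣF_y = 0: L_y + 413.296 − 360 = 0 → L_y = -53.30 N.
ΣF_x = 0: no horizontal applied forces, so L_x = 0.

L_x = 0, L_y = -53.30 N, R_y = 413.3 N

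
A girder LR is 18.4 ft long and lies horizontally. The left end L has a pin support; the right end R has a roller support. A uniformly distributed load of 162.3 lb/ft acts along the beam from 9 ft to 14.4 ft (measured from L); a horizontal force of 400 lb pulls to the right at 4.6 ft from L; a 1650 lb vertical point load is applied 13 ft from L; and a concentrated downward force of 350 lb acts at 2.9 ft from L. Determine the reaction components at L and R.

Resultant of the distributed load: 162.3 × 5.4 = 876.42 lb at 11.7 ft from L.
Taking moments about L: R_y·18.4 − (162.3·5.4)·11.7 − 1650·13 − 350·2.9 = 0 → R_y = 32719.114/18.4 = 1778.21 ≈ 1778 lb.
ΣF_y = 0: L_y + 1778.21 − 162.3·5.4 − 1650 − 350 = 0 → L_y = 1098 lb.
ΣF_x = 0: L_x + 400 = 0 → L_x = -400.0 lb.

L_x = -400.0 lb, L_y = 1098 lb, R_y = 1778 lb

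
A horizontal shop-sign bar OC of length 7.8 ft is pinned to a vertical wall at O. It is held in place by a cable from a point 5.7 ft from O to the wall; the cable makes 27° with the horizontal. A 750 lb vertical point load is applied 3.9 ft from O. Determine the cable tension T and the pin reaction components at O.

ΣM about O: T·sin27°·5.7 − 750·3.9 = 0 → T = 2925/(5.7·0.45399) = 1130.33 ≈ 1130 lb.
ΣF_x = 0: O_x − T·cos27° = 0 → O_x = 1130.33 × 0.891007 = 1007 lb.
ΣF_y = 0: O_y + T·sin27° − 750 = 0 → O_y = 750 − 1130.33 × 0.45399 = 236.8 lb.

T = 1130 lb, O_x = 1007 lb, O_y = 236.8 lb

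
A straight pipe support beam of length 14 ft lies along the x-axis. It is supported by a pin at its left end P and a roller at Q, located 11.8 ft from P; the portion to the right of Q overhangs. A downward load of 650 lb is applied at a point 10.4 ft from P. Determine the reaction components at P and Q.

P_x = 0, P_y = 77.12 lb, Q_y = 572.9 lb

Taking moments about P: Q_y·11.8 − 650·10.4 = 0 → Q_y = 6760/11.8 = 572.881 ≈ 572.9 lb.
ΣF_y = 0: P_y + 572.881 − 650 = 0 → P_y = 77.12 lb.
ΣF_x = 0: no horizontal applied forces, so P_x = 0.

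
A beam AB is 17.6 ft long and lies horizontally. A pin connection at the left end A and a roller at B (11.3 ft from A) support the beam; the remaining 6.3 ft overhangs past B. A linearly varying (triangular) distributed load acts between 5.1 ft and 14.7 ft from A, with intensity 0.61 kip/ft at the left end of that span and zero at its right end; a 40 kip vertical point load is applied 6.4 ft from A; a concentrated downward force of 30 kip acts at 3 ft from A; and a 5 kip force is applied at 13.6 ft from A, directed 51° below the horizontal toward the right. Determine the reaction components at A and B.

A_x = -3.147 kip, A_y = 39.37 kip, B_y = 37.45 kip

Resultant of the triangular load: ½ × 0.61 × 9.6 = 2.928 kip, acting at 8.3 ft from A (one-third of the span from the peak).
ΣM about A: B_y·11.3 − (½·0.61·9.6)·8.3 − 40·6.4 − 30·3 − 5·sin51°·13.6 = 0 → B_y = 423.148/11.3 = 37.4467 ≈ 37.45 kip.
ΣF_y = 0: A_y + 37.4467 − ½·0.61·9.6 − 40 − 30 − 5·sin51° = 0 → A_y = 39.37 kip.
ΣF_x = 0: A_x + 5·cos51° = 0 → A_x = -3.147 kip.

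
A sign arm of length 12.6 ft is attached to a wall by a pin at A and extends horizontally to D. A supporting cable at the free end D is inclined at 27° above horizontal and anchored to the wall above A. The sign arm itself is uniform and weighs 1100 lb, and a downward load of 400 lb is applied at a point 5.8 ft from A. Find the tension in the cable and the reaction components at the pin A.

T = 1617 lb, A_x = 1441 lb, A_y = 765.9 lb

ΣM about A: T·sin27°·12.6 − 1100·6.3 − 400·5.8 = 0 → T = 9250/(12.6·0.45399) = 1617.06 ≈ 1617 lb.
ΣF_x = 0: A_x − T·cos27° = 0 → A_x = 1617.06 × 0.891007 = 1441 lb.
ΣF_y = 0: A_y + T·sin27° − 1100 − 400 = 0 → A_y = 1500 − 1617.06 × 0.45399 = 765.9 lb.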